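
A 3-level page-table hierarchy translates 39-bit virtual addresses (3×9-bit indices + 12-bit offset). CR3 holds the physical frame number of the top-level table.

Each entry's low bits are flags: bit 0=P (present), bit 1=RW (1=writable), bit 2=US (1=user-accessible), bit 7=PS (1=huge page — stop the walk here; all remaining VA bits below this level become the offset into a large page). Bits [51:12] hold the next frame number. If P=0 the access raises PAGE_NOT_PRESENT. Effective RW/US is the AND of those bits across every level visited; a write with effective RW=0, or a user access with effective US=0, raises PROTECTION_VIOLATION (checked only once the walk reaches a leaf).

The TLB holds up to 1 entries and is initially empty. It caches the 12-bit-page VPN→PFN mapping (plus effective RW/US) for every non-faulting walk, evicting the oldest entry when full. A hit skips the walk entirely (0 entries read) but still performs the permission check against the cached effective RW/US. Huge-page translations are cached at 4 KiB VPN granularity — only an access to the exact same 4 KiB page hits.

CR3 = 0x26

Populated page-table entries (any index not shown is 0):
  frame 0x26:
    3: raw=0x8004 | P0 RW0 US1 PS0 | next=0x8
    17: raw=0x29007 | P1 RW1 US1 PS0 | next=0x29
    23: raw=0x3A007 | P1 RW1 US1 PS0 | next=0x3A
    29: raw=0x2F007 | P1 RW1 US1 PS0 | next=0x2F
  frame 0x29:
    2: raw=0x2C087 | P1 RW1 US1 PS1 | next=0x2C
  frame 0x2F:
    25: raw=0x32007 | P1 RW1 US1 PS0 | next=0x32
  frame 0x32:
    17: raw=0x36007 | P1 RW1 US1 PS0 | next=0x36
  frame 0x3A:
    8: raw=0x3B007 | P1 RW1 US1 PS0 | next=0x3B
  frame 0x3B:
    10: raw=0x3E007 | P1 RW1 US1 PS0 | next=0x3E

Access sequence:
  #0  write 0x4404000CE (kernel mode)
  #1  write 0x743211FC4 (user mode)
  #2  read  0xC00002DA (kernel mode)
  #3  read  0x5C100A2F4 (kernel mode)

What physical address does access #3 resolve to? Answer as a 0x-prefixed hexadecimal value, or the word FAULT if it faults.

Trace:
#0 VA=0x4404000CE (w,kernel):
  L0: frame=0x26 idx=17 entry=0x29007 [P=1 RW=1 US=1 PS=0]
  L1: frame=0x29 idx=2 entry=0x2C087 [P=1 RW=1 US=1 PS=1]
  ✓ 0x2C0CE (huge @L1)  — 2 lookups
#1 VA=0x743211FC4 (w,user):
  L0: frame=0x26 idx=29 entry=0x2F007 [P=1 RW=1 US=1 PS=0]
  L1: frame=0x2F idx=25 entry=0x32007 [P=1 RW=1 US=1 PS=0]
  L2: frame=0x32 idx=17 entry=0x36007 [P=1 RW=1 US=1 PS=0]
  ✓ 0x36FC4  — 3 lookups
#2 VA=0xC00002DA (r,kernel):
  L0: frame=0x26 idx=3 entry=0x8004 [P=0 RW=0 US=1 PS=0]
  → PAGE_NOT_PRESENT  (1 entries read)
#3 VA=0x5C100A2F4 (r,kernel):
  L0: frame=0x26 idx=23 entry=0x3A007 [P=1 RW=1 US=1 PS=0]
  L1: frame=0x3A idx=8 entry=0x3B007 [P=1 RW=1 US=1 PS=0]
  L2: frame=0x3B idx=10 entry=0x3E007 [P=1 RW=1 US=1 PS=0]
  ✓ 0x3E2F4  — 3 lookups

Access #3 PA: 0x3E2F4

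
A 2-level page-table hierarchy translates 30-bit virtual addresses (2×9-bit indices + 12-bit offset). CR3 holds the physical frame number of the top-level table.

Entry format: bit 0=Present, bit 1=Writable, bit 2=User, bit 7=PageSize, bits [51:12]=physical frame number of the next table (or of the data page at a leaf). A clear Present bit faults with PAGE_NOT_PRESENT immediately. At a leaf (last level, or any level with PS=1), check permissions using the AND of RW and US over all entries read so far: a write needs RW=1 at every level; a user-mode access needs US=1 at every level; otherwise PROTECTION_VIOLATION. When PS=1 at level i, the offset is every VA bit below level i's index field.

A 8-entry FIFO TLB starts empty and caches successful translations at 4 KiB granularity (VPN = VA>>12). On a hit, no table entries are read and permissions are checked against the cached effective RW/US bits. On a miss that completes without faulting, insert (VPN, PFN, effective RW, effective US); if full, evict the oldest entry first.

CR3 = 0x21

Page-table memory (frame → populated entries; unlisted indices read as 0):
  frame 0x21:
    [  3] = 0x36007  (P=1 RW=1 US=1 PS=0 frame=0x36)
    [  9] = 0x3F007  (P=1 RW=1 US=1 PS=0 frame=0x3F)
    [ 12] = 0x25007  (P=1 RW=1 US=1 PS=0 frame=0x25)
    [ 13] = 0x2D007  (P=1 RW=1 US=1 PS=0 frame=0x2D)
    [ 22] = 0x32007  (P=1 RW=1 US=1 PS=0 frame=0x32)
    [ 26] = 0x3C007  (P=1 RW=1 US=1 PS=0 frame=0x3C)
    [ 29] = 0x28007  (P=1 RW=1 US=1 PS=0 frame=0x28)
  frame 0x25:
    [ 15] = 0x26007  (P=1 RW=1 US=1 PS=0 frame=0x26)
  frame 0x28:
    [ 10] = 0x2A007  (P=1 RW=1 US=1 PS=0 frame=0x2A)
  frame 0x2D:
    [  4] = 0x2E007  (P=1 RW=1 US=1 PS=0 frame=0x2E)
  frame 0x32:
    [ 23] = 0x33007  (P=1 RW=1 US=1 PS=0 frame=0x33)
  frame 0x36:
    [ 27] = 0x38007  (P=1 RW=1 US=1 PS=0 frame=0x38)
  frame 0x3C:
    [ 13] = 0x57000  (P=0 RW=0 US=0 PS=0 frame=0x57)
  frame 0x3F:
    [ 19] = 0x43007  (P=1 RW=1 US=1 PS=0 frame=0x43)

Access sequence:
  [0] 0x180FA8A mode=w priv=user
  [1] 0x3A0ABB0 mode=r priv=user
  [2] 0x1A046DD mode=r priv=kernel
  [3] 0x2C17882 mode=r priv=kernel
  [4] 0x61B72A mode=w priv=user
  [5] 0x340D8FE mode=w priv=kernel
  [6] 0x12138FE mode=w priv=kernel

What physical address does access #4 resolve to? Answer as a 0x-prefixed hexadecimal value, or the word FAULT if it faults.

Trace:
#0 VA=0x180FA8A (w,user):
  L0 @0x21[12] → 0x25007  P=1,RW=1,US=1,PS=0
  L1 @0x25[15] → 0x26007  P=1,RW=1,US=1,PS=0
  → PA=0x26A8A  (2 entries read)
#1 VA=0x3A0ABB0 (r,user):
  L0 @0x21[29] → 0x28007  P=1,RW=1,US=1,PS=0
  L1 @0x28[10] → 0x2A007  P=1,RW=1,US=1,PS=0
  → PA=0x2ABB0  (2 entries read)
#2 VA=0x1A046DD (r,kernel):
  L0 @0x21[13] → 0x2D007  P=1,RW=1,US=1,PS=0
  L1 @0x2D[4] → 0x2E007  P=1,RW=1,US=1,PS=0
  → PA=0x2E6DD  (2 entries read)
#3 VA=0x2C17882 (r,kernel):
  L0 @0x21[22] → 0x32007  P=1,RW=1,US=1,PS=0
  L1 @0x32[23] → 0x33007  P=1,RW=1,US=1,PS=0
  → PA=0x33882  (2 entries read)
#4 VA=0x61B72A (w,user):
  L0 @0x21[3] → 0x36007  P=1,RW=1,US=1,PS=0
  L1 @0x36[27] → 0x38007  P=1,RW=1,US=1,PS=0
  → PA=0x3872A  (2 entries read)
#5 VA=0x340D8FE (w,kernel):
  L0 @0x21[26] → 0x3C007  P=1,RW=1,US=1,PS=0
  L1 @0x3C[13] → 0x57000  P=0,RW=0,US=0,PS=0
  ✗ PAGE_NOT_PRESENT  [2 reads]
#6 VA=0x12138FE (w,kernel):
  L0 @0x21[9] → 0x3F007  P=1,RW=1,US=1,PS=0
  L1 @0x3F[19] → 0x43007  P=1,RW=1,US=1,PS=0
  → PA=0x438FE  (2 entries read)

Access #4 PA: 0x3872A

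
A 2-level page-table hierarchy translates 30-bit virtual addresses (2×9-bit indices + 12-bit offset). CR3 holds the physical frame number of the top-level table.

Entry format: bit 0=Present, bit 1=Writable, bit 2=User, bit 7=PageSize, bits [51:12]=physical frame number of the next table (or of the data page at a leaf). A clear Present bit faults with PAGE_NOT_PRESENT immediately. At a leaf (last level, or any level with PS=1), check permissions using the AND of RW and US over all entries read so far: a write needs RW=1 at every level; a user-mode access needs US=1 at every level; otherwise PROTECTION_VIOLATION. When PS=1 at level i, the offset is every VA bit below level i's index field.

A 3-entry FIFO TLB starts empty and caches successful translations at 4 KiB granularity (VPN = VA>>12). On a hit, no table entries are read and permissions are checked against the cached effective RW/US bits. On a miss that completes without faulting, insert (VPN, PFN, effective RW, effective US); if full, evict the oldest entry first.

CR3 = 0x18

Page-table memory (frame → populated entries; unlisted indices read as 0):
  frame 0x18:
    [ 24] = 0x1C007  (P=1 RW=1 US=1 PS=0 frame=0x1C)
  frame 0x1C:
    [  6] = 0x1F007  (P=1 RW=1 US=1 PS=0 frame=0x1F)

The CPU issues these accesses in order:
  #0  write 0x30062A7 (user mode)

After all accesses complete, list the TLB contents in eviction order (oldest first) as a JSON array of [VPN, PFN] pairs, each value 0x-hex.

Trace:
#0 VA=0x30062A7 (w,user):
  [0] read 0x18 idx=24: raw=0x1C007 flags P=1 W=1 U=1 S=0
  [1] read 0x1C idx=6: raw=0x1F007 flags P=1 W=1 U=1 S=0
  → PA=0x1F2A7  (2 entries read)

TLB: [["0x3006", "0x1F"]]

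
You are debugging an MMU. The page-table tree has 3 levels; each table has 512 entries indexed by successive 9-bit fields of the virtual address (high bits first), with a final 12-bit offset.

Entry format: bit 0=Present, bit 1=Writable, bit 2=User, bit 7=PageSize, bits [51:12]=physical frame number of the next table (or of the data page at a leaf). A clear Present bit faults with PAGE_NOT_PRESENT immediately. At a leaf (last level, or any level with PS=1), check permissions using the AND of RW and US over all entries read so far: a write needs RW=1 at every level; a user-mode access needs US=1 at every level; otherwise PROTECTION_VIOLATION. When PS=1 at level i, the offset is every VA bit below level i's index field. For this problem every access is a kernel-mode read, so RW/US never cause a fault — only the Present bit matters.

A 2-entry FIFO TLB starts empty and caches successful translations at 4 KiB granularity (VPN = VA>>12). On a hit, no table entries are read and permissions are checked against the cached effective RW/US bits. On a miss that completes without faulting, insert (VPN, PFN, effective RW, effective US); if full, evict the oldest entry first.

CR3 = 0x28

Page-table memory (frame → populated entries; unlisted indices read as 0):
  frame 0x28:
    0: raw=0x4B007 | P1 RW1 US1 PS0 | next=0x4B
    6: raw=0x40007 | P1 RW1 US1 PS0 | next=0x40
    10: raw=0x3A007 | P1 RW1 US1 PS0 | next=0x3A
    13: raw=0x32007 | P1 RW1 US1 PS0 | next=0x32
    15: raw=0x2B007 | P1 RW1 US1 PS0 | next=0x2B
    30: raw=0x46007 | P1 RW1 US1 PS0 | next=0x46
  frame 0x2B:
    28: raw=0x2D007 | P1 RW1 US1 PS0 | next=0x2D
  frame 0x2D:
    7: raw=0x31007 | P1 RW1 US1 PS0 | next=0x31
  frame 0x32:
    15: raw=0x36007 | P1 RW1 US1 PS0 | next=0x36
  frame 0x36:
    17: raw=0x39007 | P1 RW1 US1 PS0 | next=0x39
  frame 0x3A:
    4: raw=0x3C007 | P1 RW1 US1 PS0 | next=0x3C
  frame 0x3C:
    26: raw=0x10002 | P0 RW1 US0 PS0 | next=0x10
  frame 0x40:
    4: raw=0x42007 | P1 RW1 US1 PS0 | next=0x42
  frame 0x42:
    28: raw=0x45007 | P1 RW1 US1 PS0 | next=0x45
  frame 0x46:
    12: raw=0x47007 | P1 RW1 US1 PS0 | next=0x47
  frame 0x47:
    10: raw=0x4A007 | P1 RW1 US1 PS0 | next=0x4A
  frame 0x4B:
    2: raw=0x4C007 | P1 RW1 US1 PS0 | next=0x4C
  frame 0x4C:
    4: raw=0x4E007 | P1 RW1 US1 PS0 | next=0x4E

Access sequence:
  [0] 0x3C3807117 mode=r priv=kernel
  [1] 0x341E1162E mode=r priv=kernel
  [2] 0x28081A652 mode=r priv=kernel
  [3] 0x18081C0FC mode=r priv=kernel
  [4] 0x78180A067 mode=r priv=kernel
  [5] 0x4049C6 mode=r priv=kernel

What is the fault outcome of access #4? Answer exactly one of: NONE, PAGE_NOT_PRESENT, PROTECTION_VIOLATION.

Per-access translation:
#0 VA=0x3C3807117 (r,kernel):
  lvl0: tbl 0x28, slot 15 ⇒ 0x2B007 (P1/RW1/US1/PS0)
  lvl1: tbl 0x2B, slot 28 ⇒ 0x2D007 (P1/RW1/US1/PS0)
  lvl2: tbl 0x2D, slot 7 ⇒ 0x31007 (P1/RW1/US1/PS0)
  → PA=0x31117  (3 entries read)
#1 VA=0x341E1162E (r,kernel):
  lvl0: tbl 0x28, slot 13 ⇒ 0x32007 (P1/RW1/US1/PS0)
  lvl1: tbl 0x32, slot 15 ⇒ 0x36007 (P1/RW1/US1/PS0)
  lvl2: tbl 0x36, slot 17 ⇒ 0x39007 (P1/RW1/US1/PS0)
  → PA=0x3962E  (3 entries read)
#2 VA=0x28081A652 (r,kernel):
  lvl0: tbl 0x28, slot 10 ⇒ 0x3A007 (P1/RW1/US1/PS0)
  lvl1: tbl 0x3A, slot 4 ⇒ 0x3C007 (P1/RW1/US1/PS0)
  lvl2: tbl 0x3C, slot 26 ⇒ 0x10002 (P0/RW1/US0/PS0)
  → PAGE_NOT_PRESENT  (3 entries read)
#3 VA=0x18081C0FC (r,kernel):
  lvl0: tbl 0x28, slot 6 ⇒ 0x40007 (P1/RW1/US1/PS0)
  lvl1: tbl 0x40, slot 4 ⇒ 0x42007 (P1/RW1/US1/PS0)
  lvl2: tbl 0x42, slot 28 ⇒ 0x45007 (P1/RW1/US1/PS0)
  → PA=0x450FC  (3 entries read)
#4 VA=0x78180A067 (r,kernel):
  lvl0: tbl 0x28, slot 30 ⇒ 0x46007 (P1/RW1/US1/PS0)
  lvl1: tbl 0x46, slot 12 ⇒ 0x47007 (P1/RW1/US1/PS0)
  lvl2: tbl 0x47, slot 10 ⇒ 0x4A007 (P1/RW1/US1/PS0)
  → PA=0x4A067  (3 entries read)
#5 VA=0x4049C6 (r,kernel):
  lvl0: tbl 0x28, slot 0 ⇒ 0x4B007 (P1/RW1/US1/PS0)
  lvl1: tbl 0x4B, slot 2 ⇒ 0x4C007 (P1/RW1/US1/PS0)
  lvl2: tbl 0x4C, slot 4 ⇒ 0x4E007 (P1/RW1/US1/PS0)
  → PA=0x4E9C6  (3 entries read)

Access #4 fault: NONE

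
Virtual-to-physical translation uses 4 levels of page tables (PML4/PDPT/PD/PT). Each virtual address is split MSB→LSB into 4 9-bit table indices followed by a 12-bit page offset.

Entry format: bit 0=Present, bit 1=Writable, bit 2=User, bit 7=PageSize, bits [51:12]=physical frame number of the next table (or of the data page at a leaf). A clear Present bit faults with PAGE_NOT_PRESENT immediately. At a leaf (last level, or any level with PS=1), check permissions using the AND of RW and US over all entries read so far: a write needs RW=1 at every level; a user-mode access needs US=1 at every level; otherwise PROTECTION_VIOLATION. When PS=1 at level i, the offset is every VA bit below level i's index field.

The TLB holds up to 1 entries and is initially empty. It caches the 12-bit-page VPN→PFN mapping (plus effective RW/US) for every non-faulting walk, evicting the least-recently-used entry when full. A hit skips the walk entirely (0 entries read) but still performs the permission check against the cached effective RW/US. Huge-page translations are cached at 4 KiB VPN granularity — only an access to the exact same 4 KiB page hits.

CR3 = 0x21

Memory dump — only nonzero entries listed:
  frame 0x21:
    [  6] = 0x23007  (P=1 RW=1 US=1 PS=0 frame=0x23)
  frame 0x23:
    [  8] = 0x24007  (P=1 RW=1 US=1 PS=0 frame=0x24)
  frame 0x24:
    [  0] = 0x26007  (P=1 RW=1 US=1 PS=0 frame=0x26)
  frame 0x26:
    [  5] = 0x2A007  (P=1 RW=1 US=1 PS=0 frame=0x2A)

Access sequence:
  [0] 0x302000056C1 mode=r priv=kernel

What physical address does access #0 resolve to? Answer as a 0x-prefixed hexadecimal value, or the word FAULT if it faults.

Walk each access:
#0 VA=0x302000056C1 (r,kernel):
  L0: frame=0x21 idx=6 entry=0x23007 [P=1 RW=1 US=1 PS=0]
  L1: frame=0x23 idx=8 entry=0x24007 [P=1 RW=1 US=1 PS=0]
  L2: frame=0x24 idx=0 entry=0x26007 [P=1 RW=1 US=1 PS=0]
  L3: frame=0x26 idx=5 entry=0x2A007 [P=1 RW=1 US=1 PS=0]
  ⇒ phys 0x2A6C1  [4 reads]

Access #0 PA: 0x2A6C1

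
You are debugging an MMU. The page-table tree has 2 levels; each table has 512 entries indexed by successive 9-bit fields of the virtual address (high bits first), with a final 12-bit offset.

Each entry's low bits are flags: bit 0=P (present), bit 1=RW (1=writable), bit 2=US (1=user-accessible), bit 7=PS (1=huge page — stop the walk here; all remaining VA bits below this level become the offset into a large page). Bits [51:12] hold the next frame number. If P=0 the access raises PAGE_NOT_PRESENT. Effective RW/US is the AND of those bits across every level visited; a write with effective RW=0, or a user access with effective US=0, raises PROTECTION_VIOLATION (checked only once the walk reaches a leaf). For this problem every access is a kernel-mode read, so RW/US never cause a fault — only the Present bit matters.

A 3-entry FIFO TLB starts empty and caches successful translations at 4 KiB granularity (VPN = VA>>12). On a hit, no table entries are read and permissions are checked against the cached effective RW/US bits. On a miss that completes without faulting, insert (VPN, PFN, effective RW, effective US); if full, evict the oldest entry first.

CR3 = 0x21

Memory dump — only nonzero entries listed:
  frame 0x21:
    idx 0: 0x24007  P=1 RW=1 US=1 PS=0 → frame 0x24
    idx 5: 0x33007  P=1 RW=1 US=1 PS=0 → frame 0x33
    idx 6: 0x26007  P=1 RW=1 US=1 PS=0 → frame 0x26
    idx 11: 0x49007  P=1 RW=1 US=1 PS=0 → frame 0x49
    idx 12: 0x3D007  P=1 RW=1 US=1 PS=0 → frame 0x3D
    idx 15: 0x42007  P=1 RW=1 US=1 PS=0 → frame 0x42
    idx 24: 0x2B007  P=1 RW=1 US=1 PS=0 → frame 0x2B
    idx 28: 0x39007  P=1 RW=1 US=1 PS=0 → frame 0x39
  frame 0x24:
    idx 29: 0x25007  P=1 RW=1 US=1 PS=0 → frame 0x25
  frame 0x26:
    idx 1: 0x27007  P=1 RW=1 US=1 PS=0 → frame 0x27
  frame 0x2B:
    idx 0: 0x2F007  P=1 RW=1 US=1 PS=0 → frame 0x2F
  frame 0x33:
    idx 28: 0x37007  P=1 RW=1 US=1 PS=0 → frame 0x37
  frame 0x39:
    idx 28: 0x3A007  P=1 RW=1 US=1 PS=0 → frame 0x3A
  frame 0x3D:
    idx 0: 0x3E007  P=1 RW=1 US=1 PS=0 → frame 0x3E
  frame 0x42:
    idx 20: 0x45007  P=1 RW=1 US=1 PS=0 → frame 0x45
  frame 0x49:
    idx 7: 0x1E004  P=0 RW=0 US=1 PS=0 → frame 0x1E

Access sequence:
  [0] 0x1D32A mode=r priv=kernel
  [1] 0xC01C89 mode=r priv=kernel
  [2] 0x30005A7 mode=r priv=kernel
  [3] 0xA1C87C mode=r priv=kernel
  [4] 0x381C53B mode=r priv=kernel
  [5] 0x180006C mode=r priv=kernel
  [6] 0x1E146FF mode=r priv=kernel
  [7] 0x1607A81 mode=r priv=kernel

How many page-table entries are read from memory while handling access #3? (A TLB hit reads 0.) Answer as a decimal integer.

Trace:
#0 VA=0x1D32A (r,kernel):
  L0: frame=0x21 idx=0 entry=0x24007 [P=1 RW=1 US=1 PS=0]
  L1: frame=0x24 idx=29 entry=0x25007 [P=1 RW=1 US=1 PS=0]
  ✓ 0x2532A  — 2 lookups
#1 VA=0xC01C89 (r,kernel):
  L0: frame=0x21 idx=6 entry=0x26007 [P=1 RW=1 US=1 PS=0]
  L1: frame=0x26 idx=1 entry=0x27007 [P=1 RW=1 US=1 PS=0]
  ✓ 0x27C89  — 2 lookups
#2 VA=0x30005A7 (r,kernel):
  L0: frame=0x21 idx=24 entry=0x2B007 [P=1 RW=1 US=1 PS=0]
  L1: frame=0x2B idx=0 entry=0x2F007 [P=1 RW=1 US=1 PS=0]
  ✓ 0x2F5A7  — 2 lookups
#3 VA=0xA1C87C (r,kernel):
  L0: frame=0x21 idx=5 entry=0x33007 [P=1 RW=1 US=1 PS=0]
  L1: frame=0x33 idx=28 entry=0x37007 [P=1 RW=1 US=1 PS=0]
  ✓ 0x3787C  — 2 lookups
#4 VA=0x381C53B (r,kernel):
  L0: frame=0x21 idx=28 entry=0x39007 [P=1 RW=1 US=1 PS=0]
  L1: frame=0x39 idx=28 entry=0x3A007 [P=1 RW=1 US=1 PS=0]
  ✓ 0x3A53B  — 2 lookups
#5 VA=0x180006C (r,kernel):
  L0: frame=0x21 idx=12 entry=0x3D007 [P=1 RW=1 US=1 PS=0]
  L1: frame=0x3D idx=0 entry=0x3E007 [P=1 RW=1 US=1 PS=0]
  ✓ 0x3E06C  — 2 lookups
#6 VA=0x1E146FF (r,kernel):
  L0: frame=0x21 idx=15 entry=0x42007 [P=1 RW=1 US=1 PS=0]
  L1: frame=0x42 idx=20 entry=0x45007 [P=1 RW=1 US=1 PS=0]
  ✓ 0x456FF  — 2 lookups
#7 VA=0x1607A81 (r,kernel):
  L0: frame=0x21 idx=11 entry=0x49007 [P=1 RW=1 US=1 PS=0]
  L1: frame=0x49 idx=7 entry=0x1E004 [P=0 RW=0 US=1 PS=0]
  ✗ PAGE_NOT_PRESENT  [2 reads]

Entries read for #3: 2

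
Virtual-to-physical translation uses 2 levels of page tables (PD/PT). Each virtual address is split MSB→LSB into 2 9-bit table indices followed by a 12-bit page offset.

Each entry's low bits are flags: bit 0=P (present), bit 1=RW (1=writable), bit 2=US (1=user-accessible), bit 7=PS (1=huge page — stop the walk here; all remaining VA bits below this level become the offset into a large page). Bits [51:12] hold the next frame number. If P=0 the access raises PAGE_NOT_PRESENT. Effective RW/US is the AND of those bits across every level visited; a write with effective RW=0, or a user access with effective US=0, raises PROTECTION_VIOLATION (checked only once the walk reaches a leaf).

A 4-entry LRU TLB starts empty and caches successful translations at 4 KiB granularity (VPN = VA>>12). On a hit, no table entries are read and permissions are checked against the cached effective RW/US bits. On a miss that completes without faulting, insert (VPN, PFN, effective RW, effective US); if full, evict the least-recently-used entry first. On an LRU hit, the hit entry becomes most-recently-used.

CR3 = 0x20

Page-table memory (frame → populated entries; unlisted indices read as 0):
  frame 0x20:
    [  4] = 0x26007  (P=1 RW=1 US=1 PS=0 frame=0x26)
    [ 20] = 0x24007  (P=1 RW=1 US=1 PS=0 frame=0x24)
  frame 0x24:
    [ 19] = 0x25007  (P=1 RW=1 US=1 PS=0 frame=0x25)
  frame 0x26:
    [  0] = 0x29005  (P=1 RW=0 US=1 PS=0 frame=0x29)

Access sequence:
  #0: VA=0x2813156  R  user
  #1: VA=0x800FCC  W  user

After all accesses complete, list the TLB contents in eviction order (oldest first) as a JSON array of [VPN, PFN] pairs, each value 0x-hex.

Walk each access:
#0 VA=0x2813156 (r,user):
  [0] read 0x20 idx=20: raw=0x24007 flags P=1 W=1 U=1 S=0
  [1] read 0x24 idx=19: raw=0x25007 flags P=1 W=1 U=1 S=0
  ✓ 0x25156  — 2 lookups
#1 VA=0x800FCC (w,user):
  [0] read 0x20 idx=4: raw=0x26007 flags P=1 W=1 U=1 S=0
  [1] read 0x26 idx=0: raw=0x29005 flags P=1 W=0 U=1 S=0
  ⇒ fault: PROTECTION_VIOLATION  — 2 lookups

TLB: [["0x2813", "0x25"]]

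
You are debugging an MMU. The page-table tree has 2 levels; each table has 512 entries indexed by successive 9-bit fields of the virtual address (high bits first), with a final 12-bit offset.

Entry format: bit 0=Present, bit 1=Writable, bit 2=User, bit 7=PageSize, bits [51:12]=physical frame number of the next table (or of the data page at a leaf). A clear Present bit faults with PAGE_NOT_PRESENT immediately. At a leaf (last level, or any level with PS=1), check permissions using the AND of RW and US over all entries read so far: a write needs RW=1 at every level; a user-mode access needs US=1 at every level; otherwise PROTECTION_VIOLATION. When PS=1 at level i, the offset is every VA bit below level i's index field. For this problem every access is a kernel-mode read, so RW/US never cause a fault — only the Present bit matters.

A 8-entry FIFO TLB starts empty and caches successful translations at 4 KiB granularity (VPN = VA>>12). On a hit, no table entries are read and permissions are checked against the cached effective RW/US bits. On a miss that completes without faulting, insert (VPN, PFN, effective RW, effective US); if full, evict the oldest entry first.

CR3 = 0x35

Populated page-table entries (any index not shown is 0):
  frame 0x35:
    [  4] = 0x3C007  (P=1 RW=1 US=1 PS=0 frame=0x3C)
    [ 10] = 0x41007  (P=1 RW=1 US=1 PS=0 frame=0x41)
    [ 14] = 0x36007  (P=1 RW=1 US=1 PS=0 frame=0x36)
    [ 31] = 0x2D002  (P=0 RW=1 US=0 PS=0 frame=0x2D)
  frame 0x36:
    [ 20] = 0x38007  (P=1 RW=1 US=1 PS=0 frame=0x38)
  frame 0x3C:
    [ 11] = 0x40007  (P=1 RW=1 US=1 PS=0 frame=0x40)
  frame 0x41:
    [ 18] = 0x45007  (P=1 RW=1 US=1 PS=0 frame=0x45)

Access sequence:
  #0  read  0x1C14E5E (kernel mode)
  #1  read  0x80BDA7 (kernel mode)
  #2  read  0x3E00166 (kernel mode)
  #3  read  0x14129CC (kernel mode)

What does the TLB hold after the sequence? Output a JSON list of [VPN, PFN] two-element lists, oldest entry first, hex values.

Trace:
#0 VA=0x1C14E5E (r,kernel):
  L0 @0x35[14] → 0x36007  P=1,RW=1,US=1,PS=0
  L1 @0x36[20] → 0x38007  P=1,RW=1,US=1,PS=0
  ⇒ phys 0x38E5E  [2 reads]
#1 VA=0x80BDA7 (r,kernel):
  L0 @0x35[4] → 0x3C007  P=1,RW=1,US=1,PS=0
  L1 @0x3C[11] → 0x40007  P=1,RW=1,US=1,PS=0
  ⇒ phys 0x40DA7  [2 reads]
#2 VA=0x3E00166 (r,kernel):
  L0 @0x35[31] → 0x2D002  P=0,RW=1,US=0,PS=0
  → PAGE_NOT_PRESENT  (1 entries read)
#3 VA=0x14129CC (r,kernel):
  L0 @0x35[10] → 0x41007  P=1,RW=1,US=1,PS=0
  L1 @0x41[18] → 0x45007  P=1,RW=1,US=1,PS=0
  ⇒ phys 0x459CC  [2 reads]

TLB: [["0x1C14", "0x38"], ["0x80B", "0x40"], ["0x1412", "0x45"]]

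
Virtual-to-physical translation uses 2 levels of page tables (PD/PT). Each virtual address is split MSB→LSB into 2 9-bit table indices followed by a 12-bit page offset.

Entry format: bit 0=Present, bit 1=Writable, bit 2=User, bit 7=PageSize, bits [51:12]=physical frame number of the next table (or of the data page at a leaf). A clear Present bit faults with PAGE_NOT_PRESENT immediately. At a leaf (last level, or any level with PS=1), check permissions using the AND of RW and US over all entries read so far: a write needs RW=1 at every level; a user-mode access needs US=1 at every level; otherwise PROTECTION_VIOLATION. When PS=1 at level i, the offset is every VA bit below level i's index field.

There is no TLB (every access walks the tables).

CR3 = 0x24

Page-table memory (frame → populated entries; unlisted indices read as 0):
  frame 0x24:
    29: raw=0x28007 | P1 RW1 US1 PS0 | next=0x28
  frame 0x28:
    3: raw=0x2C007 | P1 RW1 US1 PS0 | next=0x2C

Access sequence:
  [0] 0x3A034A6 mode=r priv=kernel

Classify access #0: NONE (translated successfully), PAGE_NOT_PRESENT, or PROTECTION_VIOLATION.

Per-access translation:
#0 VA=0x3A034A6 (r,kernel):
  [0] read 0x24 idx=29: raw=0x28007 flags P=1 W=1 U=1 S=0
  [1] read 0x28 idx=3: raw=0x2C007 flags P=1 W=1 U=1 S=0
  ✓ 0x2C4A6  — 2 lookups

Access #0 fault: NONE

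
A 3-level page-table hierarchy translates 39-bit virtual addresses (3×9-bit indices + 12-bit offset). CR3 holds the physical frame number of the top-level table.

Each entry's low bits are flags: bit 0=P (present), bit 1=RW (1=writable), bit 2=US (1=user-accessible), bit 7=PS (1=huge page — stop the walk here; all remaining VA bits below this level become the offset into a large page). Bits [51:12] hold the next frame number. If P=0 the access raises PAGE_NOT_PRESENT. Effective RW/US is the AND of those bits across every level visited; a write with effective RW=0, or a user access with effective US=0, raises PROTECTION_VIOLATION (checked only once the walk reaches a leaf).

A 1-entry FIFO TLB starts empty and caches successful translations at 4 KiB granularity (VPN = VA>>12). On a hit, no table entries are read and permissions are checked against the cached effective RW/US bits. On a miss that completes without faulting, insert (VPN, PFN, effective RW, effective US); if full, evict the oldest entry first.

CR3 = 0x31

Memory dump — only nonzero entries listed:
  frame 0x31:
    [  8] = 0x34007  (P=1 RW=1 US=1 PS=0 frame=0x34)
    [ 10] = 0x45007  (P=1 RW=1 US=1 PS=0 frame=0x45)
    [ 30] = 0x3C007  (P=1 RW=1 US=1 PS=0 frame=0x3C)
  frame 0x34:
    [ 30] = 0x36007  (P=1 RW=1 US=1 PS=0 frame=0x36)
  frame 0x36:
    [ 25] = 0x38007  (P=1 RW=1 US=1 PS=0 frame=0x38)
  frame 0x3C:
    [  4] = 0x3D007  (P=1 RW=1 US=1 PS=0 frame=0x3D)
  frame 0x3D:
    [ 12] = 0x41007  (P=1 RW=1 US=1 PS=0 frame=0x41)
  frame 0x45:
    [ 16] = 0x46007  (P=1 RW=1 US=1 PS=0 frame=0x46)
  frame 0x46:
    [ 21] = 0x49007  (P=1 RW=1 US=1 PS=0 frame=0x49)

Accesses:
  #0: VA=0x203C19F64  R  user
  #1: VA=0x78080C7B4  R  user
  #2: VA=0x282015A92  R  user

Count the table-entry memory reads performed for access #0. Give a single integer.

Per-access translation:
#0 VA=0x203C19F64 (r,user):
  lvl0: tbl 0x31, slot 8 ⇒ 0x34007 (P1/RW1/US1/PS0)
  lvl1: tbl 0x34, slot 30 ⇒ 0x36007 (P1/RW1/US1/PS0)
  lvl2: tbl 0x36, slot 25 ⇒ 0x38007 (P1/RW1/US1/PS0)
  ✓ 0x38F64  — 3 lookups
#1 VA=0x78080C7B4 (r,user):
  lvl0: tbl 0x31, slot 30 ⇒ 0x3C007 (P1/RW1/US1/PS0)
  lvl1: tbl 0x3C, slot 4 ⇒ 0x3D007 (P1/RW1/US1/PS0)
  lvl2: tbl 0x3D, slot 12 ⇒ 0x41007 (P1/RW1/US1/PS0)
  ✓ 0x417B4  — 3 lookups
#2 VA=0x282015A92 (r,user):
  lvl0: tbl 0x31, slot 10 ⇒ 0x45007 (P1/RW1/US1/PS0)
  lvl1: tbl 0x45, slot 16 ⇒ 0x46007 (P1/RW1/US1/PS0)
  lvl2: tbl 0x46, slot 21 ⇒ 0x49007 (P1/RW1/US1/PS0)
  ✓ 0x49A92  — 3 lookups

Entries read for #0: 3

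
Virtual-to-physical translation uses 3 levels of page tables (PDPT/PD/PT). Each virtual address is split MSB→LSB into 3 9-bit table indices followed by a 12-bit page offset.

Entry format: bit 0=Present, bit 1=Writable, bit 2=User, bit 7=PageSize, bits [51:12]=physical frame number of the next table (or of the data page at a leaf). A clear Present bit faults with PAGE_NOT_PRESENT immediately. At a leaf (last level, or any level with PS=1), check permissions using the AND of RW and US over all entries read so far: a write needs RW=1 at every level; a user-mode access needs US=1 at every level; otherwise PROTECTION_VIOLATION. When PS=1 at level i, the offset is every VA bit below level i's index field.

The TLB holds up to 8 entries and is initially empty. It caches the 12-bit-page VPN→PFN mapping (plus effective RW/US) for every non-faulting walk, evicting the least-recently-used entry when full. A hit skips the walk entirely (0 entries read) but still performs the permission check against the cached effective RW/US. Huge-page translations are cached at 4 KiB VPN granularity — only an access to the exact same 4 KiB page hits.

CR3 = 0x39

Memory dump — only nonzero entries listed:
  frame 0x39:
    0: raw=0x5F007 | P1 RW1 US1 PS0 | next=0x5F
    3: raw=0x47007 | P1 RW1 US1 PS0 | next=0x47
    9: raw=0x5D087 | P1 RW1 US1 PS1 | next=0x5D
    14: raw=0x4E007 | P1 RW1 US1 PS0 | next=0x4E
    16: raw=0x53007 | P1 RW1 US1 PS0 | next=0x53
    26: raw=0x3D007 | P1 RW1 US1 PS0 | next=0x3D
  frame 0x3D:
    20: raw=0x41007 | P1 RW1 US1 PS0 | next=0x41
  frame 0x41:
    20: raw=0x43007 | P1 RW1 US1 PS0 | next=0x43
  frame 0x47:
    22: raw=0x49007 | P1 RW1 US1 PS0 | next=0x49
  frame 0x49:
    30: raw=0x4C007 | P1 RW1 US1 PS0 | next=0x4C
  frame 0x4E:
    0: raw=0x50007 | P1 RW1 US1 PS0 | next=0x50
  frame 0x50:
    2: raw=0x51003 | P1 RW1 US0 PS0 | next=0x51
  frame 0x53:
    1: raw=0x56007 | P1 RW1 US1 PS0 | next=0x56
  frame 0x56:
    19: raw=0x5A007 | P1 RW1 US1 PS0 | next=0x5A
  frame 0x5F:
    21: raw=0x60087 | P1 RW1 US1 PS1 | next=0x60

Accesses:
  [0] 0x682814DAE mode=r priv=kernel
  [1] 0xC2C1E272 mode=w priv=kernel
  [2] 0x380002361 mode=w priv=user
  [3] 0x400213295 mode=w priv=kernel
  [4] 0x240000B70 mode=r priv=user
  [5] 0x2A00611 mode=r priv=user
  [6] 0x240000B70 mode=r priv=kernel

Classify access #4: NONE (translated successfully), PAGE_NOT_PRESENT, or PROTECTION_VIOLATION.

Per-access translation:
#0 VA=0x682814DAE (r,kernel):
  [0] read 0x39 idx=26: raw=0x3D007 flags P=1 W=1 U=1 S=0
  [1] read 0x3D idx=20: raw=0x41007 flags P=1 W=1 U=1 S=0
  [2] read 0x41 idx=20: raw=0x43007 flags P=1 W=1 U=1 S=0
  ⇒ phys 0x43DAE  [3 reads]
#1 VA=0xC2C1E272 (w,kernel):
  [0] read 0x39 idx=3: raw=0x47007 flags P=1 W=1 U=1 S=0
  [1] read 0x47 idx=22: raw=0x49007 flags P=1 W=1 U=1 S=0
  [2] read 0x49 idx=30: raw=0x4C007 flags P=1 W=1 U=1 S=0
  ⇒ phys 0x4C272  [3 reads]
#2 VA=0x380002361 (w,user):
  [0] read 0x39 idx=14: raw=0x4E007 flags P=1 W=1 U=1 S=0
  [1] read 0x4E idx=0: raw=0x50007 flags P=1 W=1 U=1 S=0
  [2] read 0x50 idx=2: raw=0x51003 flags P=1 W=1 U=0 S=0
  → PROTECTION_VIOLATION  (3 entries read)
#3 VA=0x400213295 (w,kernel):
  [0] read 0x39 idx=16: raw=0x53007 flags P=1 W=1 U=1 S=0
  [1] read 0x53 idx=1: raw=0x56007 flags P=1 W=1 U=1 S=0
  [2] read 0x56 idx=19: raw=0x5A007 flags P=1 W=1 U=1 S=0
  ⇒ phys 0x5A295  [3 reads]
#4 VA=0x240000B70 (r,user):
  [0] read 0x39 idx=9: raw=0x5D087 flags P=1 W=1 U=1 S=1
  ⇒ phys 0x5DB70 (huge @L0)  [1 reads]
#5 VA=0x2A00611 (r,user):
  [0] read 0x39 idx=0: raw=0x5F007 flags P=1 W=1 U=1 S=0
  [1] read 0x5F idx=21: raw=0x60087 flags P=1 W=1 U=1 S=1
  ⇒ phys 0x60611 (huge @L1)  [2 reads]
#6 VA=0x240000B70 (r,kernel):
  TLB hit vpn=0x240000 → PA=0x5DB70

Access #4 fault: NONE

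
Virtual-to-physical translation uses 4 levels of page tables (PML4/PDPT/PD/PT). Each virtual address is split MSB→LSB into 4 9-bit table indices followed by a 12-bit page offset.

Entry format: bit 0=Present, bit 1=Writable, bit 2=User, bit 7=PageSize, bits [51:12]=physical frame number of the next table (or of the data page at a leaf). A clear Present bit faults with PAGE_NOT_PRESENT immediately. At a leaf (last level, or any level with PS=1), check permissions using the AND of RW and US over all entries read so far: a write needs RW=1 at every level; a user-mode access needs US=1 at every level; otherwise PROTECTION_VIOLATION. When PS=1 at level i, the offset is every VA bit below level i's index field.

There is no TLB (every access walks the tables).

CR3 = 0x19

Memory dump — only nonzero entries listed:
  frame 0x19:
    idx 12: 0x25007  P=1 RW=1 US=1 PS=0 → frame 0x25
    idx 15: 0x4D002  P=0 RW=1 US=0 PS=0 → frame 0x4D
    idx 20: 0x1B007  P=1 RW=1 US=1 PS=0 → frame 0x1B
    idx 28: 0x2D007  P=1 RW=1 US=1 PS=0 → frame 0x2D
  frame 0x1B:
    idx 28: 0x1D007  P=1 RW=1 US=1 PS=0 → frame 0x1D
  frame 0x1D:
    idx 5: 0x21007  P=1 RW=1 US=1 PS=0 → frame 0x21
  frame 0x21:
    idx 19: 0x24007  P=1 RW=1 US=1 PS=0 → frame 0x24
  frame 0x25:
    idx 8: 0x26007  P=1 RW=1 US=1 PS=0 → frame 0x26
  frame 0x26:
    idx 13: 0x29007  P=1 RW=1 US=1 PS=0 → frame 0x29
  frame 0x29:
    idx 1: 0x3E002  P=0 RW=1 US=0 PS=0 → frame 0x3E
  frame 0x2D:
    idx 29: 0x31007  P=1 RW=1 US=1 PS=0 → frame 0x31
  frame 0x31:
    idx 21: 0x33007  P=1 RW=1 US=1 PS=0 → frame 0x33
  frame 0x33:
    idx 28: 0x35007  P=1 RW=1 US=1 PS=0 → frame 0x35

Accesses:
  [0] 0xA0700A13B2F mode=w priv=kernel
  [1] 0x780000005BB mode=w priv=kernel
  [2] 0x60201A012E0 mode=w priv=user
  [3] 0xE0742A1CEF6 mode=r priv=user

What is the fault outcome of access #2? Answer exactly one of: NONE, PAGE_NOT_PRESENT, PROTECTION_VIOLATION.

Walk each access:
#0 VA=0xA0700A13B2F (w,kernel):
  L0 @0x19[20] → 0x1B007  P=1,RW=1,US=1,PS=0
  L1 @0x1B[28] → 0x1D007  P=1,RW=1,US=1,PS=0
  L2 @0x1D[5] → 0x21007  P=1,RW=1,US=1,PS=0
  L3 @0x21[19] → 0x24007  P=1,RW=1,US=1,PS=0
  → PA=0x24B2F  (4 entries read)
#1 VA=0x780000005BB (w,kernel):
  L0 @0x19[15] → 0x4D002  P=0,RW=1,US=0,PS=0
  ✗ PAGE_NOT_PRESENT  [1 reads]
#2 VA=0x60201A012E0 (w,user):
  L0 @0x19[12] → 0x25007  P=1,RW=1,US=1,PS=0
  L1 @0x25[8] → 0x26007  P=1,RW=1,US=1,PS=0
  L2 @0x26[13] → 0x29007  P=1,RW=1,US=1,PS=0
  L3 @0x29[1] → 0x3E002  P=0,RW=1,US=0,PS=0
  ✗ PAGE_NOT_PRESENT  [4 reads]
#3 VA=0xE0742A1CEF6 (r,user):
  L0 @0x19[28] → 0x2D007  P=1,RW=1,US=1,PS=0
  L1 @0x2D[29] → 0x31007  P=1,RW=1,US=1,PS=0
  L2 @0x31[21] → 0x33007  P=1,RW=1,US=1,PS=0
  L3 @0x33[28] → 0x35007  P=1,RW=1,US=1,PS=0
  → PA=0x35EF6  (4 entries read)

Access #2 fault: PAGE_NOT_PRESENT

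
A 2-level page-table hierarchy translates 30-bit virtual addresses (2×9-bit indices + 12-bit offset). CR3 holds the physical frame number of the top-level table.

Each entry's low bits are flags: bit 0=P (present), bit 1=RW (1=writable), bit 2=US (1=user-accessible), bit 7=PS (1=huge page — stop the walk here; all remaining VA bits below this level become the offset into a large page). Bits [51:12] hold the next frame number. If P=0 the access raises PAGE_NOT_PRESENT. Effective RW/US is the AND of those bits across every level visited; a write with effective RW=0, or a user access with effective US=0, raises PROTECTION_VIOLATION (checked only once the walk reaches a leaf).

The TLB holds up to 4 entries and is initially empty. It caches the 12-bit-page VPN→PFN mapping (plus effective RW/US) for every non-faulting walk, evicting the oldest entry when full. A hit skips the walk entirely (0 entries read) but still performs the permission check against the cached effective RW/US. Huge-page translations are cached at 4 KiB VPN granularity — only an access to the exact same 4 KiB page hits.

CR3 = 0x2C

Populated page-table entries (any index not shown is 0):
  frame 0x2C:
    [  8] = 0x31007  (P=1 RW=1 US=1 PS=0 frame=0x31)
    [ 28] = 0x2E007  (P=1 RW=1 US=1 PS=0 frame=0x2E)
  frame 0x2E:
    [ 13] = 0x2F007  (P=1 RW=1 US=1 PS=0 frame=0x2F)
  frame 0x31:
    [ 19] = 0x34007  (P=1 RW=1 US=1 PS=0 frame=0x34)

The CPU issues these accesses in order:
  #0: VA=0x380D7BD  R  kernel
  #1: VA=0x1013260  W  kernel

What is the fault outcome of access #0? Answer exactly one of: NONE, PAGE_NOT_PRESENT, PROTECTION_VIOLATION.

Per-access translation:
#0 VA=0x380D7BD (r,kernel):
  L0 @0x2C[28] → 0x2E007  P=1,RW=1,US=1,PS=0
  L1 @0x2E[13] → 0x2F007  P=1,RW=1,US=1,PS=0
  ⇒ phys 0x2F7BD  [2 reads]
#1 VA=0x1013260 (w,kernel):
  L0 @0x2C[8] → 0x31007  P=1,RW=1,US=1,PS=0
  L1 @0x31[19] → 0x34007  P=1,RW=1,US=1,PS=0
  ⇒ phys 0x34260  [2 reads]

Access #0 fault: NONE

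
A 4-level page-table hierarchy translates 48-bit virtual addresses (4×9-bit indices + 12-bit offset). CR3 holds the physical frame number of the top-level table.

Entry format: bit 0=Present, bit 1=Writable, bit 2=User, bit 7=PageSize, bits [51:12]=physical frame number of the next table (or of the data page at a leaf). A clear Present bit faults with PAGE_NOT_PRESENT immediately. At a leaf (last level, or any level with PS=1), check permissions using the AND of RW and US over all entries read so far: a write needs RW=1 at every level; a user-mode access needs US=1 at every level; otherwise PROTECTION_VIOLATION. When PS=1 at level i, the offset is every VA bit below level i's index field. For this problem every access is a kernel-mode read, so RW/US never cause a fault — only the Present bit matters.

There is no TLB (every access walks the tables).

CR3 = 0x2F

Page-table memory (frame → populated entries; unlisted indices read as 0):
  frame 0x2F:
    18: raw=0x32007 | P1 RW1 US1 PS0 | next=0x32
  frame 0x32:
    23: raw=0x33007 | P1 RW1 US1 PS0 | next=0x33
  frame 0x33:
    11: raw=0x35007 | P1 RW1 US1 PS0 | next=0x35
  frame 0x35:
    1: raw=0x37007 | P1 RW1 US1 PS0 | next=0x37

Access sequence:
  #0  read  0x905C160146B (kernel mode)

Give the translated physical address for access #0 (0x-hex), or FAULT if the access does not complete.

Walk each access:
#0 VA=0x905C160146B (r,kernel):
  lvl0: tbl 0x2F, slot 18 ⇒ 0x32007 (P1/RW1/US1/PS0)
  lvl1: tbl 0x32, slot 23 ⇒ 0x33007 (P1/RW1/US1/PS0)
  lvl2: tbl 0x33, slot 11 ⇒ 0x35007 (P1/RW1/US1/PS0)
  lvl3: tbl 0x35, slot 1 ⇒ 0x37007 (P1/RW1/US1/PS0)
  ⇒ phys 0x3746B  [4 reads]

Access #0 PA: 0x3746B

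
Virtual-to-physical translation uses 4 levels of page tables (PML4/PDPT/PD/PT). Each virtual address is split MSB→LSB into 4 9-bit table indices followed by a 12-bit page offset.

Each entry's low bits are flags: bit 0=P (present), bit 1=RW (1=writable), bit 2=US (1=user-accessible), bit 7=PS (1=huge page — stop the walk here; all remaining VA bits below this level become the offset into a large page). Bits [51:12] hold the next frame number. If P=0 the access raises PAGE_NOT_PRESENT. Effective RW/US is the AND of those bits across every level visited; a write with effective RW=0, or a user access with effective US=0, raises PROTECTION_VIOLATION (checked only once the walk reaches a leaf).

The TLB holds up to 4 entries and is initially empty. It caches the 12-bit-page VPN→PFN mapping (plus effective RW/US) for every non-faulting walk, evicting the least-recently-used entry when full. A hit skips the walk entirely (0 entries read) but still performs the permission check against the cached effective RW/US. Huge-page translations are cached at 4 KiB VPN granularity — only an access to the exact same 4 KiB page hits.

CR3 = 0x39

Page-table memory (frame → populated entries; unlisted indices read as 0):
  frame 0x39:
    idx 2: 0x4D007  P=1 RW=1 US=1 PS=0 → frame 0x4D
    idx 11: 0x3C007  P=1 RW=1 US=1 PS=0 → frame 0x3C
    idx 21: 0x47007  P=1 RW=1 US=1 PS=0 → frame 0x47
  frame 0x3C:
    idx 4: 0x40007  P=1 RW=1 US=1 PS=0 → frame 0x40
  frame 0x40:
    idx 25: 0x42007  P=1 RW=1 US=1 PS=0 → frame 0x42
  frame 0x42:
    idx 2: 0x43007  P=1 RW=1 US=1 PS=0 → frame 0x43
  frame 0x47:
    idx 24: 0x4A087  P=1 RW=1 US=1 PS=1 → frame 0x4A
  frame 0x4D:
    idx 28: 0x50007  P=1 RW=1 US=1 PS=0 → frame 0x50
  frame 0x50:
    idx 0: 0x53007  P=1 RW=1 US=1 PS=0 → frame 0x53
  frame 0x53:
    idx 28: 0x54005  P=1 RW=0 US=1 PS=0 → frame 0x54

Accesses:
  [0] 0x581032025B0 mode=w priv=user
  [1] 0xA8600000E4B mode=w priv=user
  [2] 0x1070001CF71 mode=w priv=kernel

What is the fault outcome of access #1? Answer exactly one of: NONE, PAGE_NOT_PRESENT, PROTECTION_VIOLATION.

Trace:
#0 VA=0x581032025B0 (w,user):
  [0] read 0x39 idx=11: raw=0x3C007 flags P=1 W=1 U=1 S=0
  [1] read 0x3C idx=4: raw=0x40007 flags P=1 W=1 U=1 S=0
  [2] read 0x40 idx=25: raw=0x42007 flags P=1 W=1 U=1 S=0
  [3] read 0x42 idx=2: raw=0x43007 flags P=1 W=1 U=1 S=0
  ⇒ phys 0x435B0  [4 reads]
#1 VA=0xA8600000E4B (w,user):
  [0] read 0x39 idx=21: raw=0x47007 flags P=1 W=1 U=1 S=0
  [1] read 0x47 idx=24: raw=0x4A087 flags P=1 W=1 U=1 S=1
  ⇒ phys 0x4AE4B (huge @L1)  [2 reads]
#2 VA=0x1070001CF71 (w,kernel):
  [0] read 0x39 idx=2: raw=0x4D007 flags P=1 W=1 U=1 S=0
  [1] read 0x4D idx=28: raw=0x50007 flags P=1 W=1 U=1 S=0
  [2] read 0x50 idx=0: raw=0x53007 flags P=1 W=1 U=1 S=0
  [3] read 0x53 idx=28: raw=0x54005 flags P=1 W=0 U=1 S=0
  ⇒ fault: PROTECTION_VIOLATION  — 4 lookups

Access #1 fault: NONE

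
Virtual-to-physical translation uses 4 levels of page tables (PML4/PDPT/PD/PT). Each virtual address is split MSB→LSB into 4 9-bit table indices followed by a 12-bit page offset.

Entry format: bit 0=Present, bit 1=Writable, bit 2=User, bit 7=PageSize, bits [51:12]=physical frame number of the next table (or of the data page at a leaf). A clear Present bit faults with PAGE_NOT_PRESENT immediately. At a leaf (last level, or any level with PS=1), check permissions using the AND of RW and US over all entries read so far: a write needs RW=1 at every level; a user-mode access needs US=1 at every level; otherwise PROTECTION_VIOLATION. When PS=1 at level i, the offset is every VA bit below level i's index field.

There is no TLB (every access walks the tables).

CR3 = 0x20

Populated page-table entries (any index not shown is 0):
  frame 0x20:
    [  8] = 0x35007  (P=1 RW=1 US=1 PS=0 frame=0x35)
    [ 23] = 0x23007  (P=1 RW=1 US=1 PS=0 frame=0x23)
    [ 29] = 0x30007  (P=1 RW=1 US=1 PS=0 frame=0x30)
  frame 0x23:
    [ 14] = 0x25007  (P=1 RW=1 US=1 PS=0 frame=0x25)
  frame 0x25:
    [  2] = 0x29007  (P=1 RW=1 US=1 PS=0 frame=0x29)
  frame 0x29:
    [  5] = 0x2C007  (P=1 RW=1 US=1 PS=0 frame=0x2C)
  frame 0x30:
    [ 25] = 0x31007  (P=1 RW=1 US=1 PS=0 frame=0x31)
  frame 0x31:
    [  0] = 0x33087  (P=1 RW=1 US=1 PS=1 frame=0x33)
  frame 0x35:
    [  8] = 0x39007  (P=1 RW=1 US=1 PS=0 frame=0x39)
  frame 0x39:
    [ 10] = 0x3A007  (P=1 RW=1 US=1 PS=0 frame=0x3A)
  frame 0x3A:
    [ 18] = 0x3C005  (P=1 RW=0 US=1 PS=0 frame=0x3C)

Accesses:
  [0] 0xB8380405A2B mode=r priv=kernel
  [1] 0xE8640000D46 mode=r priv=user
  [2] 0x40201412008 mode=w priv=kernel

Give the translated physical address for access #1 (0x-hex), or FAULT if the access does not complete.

Per-access translation:
#0 VA=0xB8380405A2B (r,kernel):
  L0: frame=0x20 idx=23 entry=0x23007 [P=1 RW=1 US=1 PS=0]
  L1: frame=0x23 idx=14 entry=0x25007 [P=1 RW=1 US=1 PS=0]
  L2: frame=0x25 idx=2 entry=0x29007 [P=1 RW=1 US=1 PS=0]
  L3: frame=0x29 idx=5 entry=0x2C007 [P=1 RW=1 US=1 PS=0]
  ✓ 0x2CA2B  — 4 lookups
#1 VA=0xE8640000D46 (r,user):
  L0: frame=0x20 idx=29 entry=0x30007 [P=1 RW=1 US=1 PS=0]
  L1: frame=0x30 idx=25 entry=0x31007 [P=1 RW=1 US=1 PS=0]
  L2: frame=0x31 idx=0 entry=0x33087 [P=1 RW=1 US=1 PS=1]
  ✓ 0x33D46 (huge @L2)  — 3 lookups
#2 VA=0x40201412008 (w,kernel):
  L0: frame=0x20 idx=8 entry=0x35007 [P=1 RW=1 US=1 PS=0]
  L1: frame=0x35 idx=8 entry=0x39007 [P=1 RW=1 US=1 PS=0]
  L2: frame=0x39 idx=10 entry=0x3A007 [P=1 RW=1 US=1 PS=0]
  L3: frame=0x3A idx=18 entry=0x3C005 [P=1 RW=0 US=1 PS=0]
  ⇒ fault: PROTECTION_VIOLATION  — 4 lookups

Access #1 PA: 0x33D46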